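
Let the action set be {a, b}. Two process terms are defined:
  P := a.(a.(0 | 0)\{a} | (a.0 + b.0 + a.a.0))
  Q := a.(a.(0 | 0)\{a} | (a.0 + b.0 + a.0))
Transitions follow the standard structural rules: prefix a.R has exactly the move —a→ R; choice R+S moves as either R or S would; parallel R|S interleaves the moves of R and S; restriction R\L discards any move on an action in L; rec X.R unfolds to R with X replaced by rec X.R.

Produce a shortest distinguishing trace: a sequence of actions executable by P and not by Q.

aaaa

LTS(P): 7 reachable states
  m0 = a.(a.(0 | 0)\{a} | (a.0 + b.0 + a.a.0)) :: ··a··> m1
  m1 = a.(0 | 0)\{a} | (a.0 + b.0 + a.a.0) :: ··a··> m2, ··a··> m3, ··a··> m4, ··b··> m3
  m2 = (0 | 0)\{a} | (a.0 + b.0 + a.a.0) :: ··a··> m5, ··a··> m6, ··b··> m5
  m3 = a.(0 | 0)\{a} | 0 :: ··a··> m5
  m4 = a.(0 | 0)\{a} | a.0 :: ··a··> m3, ··a··> m6
  m5 = (0 | 0)\{a} | 0 :: ∅
  m6 = (0 | 0)\{a} | a.0 :: ··a··> m5
LTS(Q): 5 reachable states
  n0 = a.(a.(0 | 0)\{a} | (a.0 + b.0 + a.0)) :: ··a··> n1
  n1 = a.(0 | 0)\{a} | (a.0 + b.0 + a.0) :: ··a··> n2, ··a··> n3, ··b··> n3
  n2 = (0 | 0)\{a} | (a.0 + b.0 + a.0) :: ··a··> n4, ··b··> n4
  n3 = a.(0 | 0)\{a} | 0 :: ··a··> n4
  n4 = (0 | 0)\{a} | 0 :: ∅
Trace ⟨aaaa⟩ through P, begin at {m0}:
  after a @ step 1: {m1}
  after a @ step 2: {m2, m3, m4}
  after a @ step 3: {m3, m5, m6}
  after a @ step 4: {m5}
  P completes σ.
Trace ⟨aaaa⟩ through Q, begin at {n0}:
  after a @ step 1: {n1}
  after a @ step 2: {n2, n3}
  after a @ step 3: {n4}
  after a @ step 4: no successor for Q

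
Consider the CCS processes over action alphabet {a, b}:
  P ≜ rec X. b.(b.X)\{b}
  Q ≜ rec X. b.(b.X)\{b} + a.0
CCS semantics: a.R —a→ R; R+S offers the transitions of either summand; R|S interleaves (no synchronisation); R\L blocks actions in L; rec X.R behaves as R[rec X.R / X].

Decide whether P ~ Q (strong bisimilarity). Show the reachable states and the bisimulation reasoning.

Reachable graph of P (2 states):
  p0 = rec X. b.(b.X)\{b} has moves ··b··> p1
  p1 = (b.(rec X. b.(b.X)\{b}))\{b} has moves deadlocked
Reachable graph of Q (3 states):
  q0 = rec X. b.(b.X)\{b} + a.0 has moves ··a··> q1, ··b··> q2
  q1 = 0 has moves deadlocked
  q2 = (b.(rec X. b.(b.X)\{b} + a.0))\{b} has moves deadlocked
Coarsest stable partition (strong bisimilarity classes):
  B0 = {p0}
  B1 = {p1, q1, q2}
  B2 = {q0}
p0 ∈ B0, q0 ∈ B2 → different blocks

P ≁ Q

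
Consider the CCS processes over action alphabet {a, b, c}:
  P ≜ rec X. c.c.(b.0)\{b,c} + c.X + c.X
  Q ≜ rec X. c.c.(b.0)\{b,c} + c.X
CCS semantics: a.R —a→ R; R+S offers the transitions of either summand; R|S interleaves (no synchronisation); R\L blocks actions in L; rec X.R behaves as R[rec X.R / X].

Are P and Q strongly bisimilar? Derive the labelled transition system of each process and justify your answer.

P ~ Q

Reachable graph of P (3 states):
  m0 = rec X. c.c.(b.0)\{b,c} + c.X + c.X :: --c--▸ m0, --c--▸ m1
  m1 = c.(b.0)\{b,c} :: --c--▸ m2
  m2 = (b.0)\{b,c} :: ·
Reachable graph of Q (3 states):
  n0 = rec X. c.c.(b.0)\{b,c} + c.X :: --c--▸ n0, --c--▸ n1
  n1 = c.(b.0)\{b,c} :: --c--▸ n2
  n2 = (b.0)\{b,c} :: ·
Bisimilarity quotient blocks:
  B0 = {m0, n0}
  B1 = {m1, n1}
  B2 = {m2, n2}
m0 ∈ B0, n0 ∈ B0 → same block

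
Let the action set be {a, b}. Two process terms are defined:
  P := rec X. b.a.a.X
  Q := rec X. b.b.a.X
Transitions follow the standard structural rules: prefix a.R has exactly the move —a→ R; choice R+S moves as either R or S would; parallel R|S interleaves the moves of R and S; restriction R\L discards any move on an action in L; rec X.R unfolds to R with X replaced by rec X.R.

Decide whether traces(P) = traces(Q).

P's transition system — 3 states:
  s0 = rec X. b.a.a.X | =b=> s1
  s1 = a.a.(rec X. b.a.a.X) | =a=> s2
  s2 = a.(rec X. b.a.a.X) | =a=> s0
Q's transition system — 3 states:
  t0 = rec X. b.b.a.X | =b=> t1
  t1 = b.a.(rec X. b.b.a.X) | =b=> t2
  t2 = a.(rec X. b.b.a.X) | =a=> t0
Executing ba from P (initial set {s0}):
  step 1 (b): {s1}
  step 2 (a): {s2}
  ✓ P
Executing ba from Q (initial set {t0}):
  step 1 (b): {t1}
  step 2 (a): ∅  — Q cannot continue

traces(P) ≠ traces(Q) — witness ⟨ba⟩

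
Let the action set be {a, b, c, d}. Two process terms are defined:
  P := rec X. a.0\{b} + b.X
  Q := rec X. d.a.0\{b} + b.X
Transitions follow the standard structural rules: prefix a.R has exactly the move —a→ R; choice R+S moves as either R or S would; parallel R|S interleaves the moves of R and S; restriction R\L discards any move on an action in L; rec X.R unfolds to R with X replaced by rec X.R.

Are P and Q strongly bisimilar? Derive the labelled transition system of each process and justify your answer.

P ≁ Q

P's transition system — 2 states:
  m0 = rec X. a.0\{b} + b.X | ··a··> m1, ··b··> m0
  m1 = 0\{b} | ·
Q's transition system — 3 states:
  n0 = rec X. d.a.0\{b} + b.X | ··b··> n0, ··d··> n1
  n1 = a.0\{b} | ··a··> n2
  n2 = 0\{b} | ·
Bisimilarity quotient blocks:
  B0 = {m0}
  B1 = {m1, n2}
  B2 = {n0}
  B3 = {n1}
m0 ∈ B0, n0 ∈ B2 → different blocks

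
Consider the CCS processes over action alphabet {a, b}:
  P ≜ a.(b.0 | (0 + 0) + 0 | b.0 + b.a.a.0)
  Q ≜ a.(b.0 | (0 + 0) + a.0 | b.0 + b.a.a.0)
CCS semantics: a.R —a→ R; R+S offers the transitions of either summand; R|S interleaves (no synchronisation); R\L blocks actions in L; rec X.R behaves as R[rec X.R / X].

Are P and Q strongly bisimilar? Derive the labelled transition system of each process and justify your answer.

P's transition system — 7 states:
  m0 = a.(b.0 | (0 + 0) + 0 | b.0 + b.a.a.0) has moves --a--▸ m1
  m1 = b.0 | (0 + 0) + 0 | b.0 + b.a.a.0 has moves --b--▸ m2, --b--▸ m3, --b--▸ m4
  m2 = 0 | (0 + 0) has moves (no moves)
  m3 = 0 | 0 has moves (no moves)
  m4 = a.a.0 has moves --a--▸ m5
  m5 = a.0 has moves --a--▸ m6
  m6 = 0 has moves (no moves)
Q's transition system — 9 states:
  n0 = a.(b.0 | (0 + 0) + a.0 | b.0 + b.a.a.0) has moves --a--▸ n1
  n1 = b.0 | (0 + 0) + a.0 | b.0 + b.a.a.0 has moves --a--▸ n2, --b--▸ n3, --b--▸ n4, --b--▸ n5
  n2 = 0 | b.0 has moves --b--▸ n6
  n3 = 0 | (0 + 0) has moves (no moves)
  n4 = a.0 | 0 has moves --a--▸ n6
  n5 = a.a.0 has moves --a--▸ n7
  n6 = 0 | 0 has moves (no moves)
  n7 = a.0 has moves --a--▸ n8
  n8 = 0 has moves (no moves)
Partition-refinement fixed point:
  B0 = {m0}
  B1 = {m1}
  B2 = {m2, m3, m6, n3, n6, n8}
  B3 = {m4, n5}
  B4 = {m5, n4, n7}
  B5 = {n0}
  B6 = {n1}
  B7 = {n2}
m0 ∈ B0, n0 ∈ B5 → different blocks

not bisimilar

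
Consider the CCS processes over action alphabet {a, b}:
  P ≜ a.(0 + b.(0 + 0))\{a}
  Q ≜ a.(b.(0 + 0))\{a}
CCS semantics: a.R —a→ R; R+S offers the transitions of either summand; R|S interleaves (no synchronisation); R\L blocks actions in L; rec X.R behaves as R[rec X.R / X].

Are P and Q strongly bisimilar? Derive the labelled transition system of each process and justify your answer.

YES

LTS(P): 3 reachable states
  u0 = a.(0 + b.(0 + 0))\{a} | ··a··> u1
  u1 = (0 + b.(0 + 0))\{a} | ··b··> u2
  u2 = (0 + 0)\{a} | deadlocked
LTS(Q): 3 reachable states
  v0 = a.(b.(0 + 0))\{a} | ··a··> v1
  v1 = (b.(0 + 0))\{a} | ··b··> v2
  v2 = (0 + 0)\{a} | deadlocked
Bisimilarity quotient blocks:
  B0 = {u0, v0}
  B1 = {u1, v1}
  B2 = {u2, v2}
u0 ∈ B0, v0 ∈ B0 → same block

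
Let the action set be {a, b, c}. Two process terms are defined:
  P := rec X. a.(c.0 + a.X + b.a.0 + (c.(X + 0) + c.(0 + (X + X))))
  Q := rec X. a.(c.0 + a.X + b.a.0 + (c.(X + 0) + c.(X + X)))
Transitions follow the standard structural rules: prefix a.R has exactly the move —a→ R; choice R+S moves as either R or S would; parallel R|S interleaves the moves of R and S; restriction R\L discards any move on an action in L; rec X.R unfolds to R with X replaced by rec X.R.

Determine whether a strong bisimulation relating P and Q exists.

YES

LTS(P): 6 reachable states
  m0 = rec X. a.(c.0 + a.X + b.a.0 + (c.(X + 0) + c.(0 + (X + X)))) → —a→ m1
  m1 = c.0 + a.(rec X. a.(c.0 + a.X + b.a.0 + (c.(X + 0) + c.(0 + (X + X))))) + b.a.0 + (c.((rec X. a.(c.0 + a.X + b.a.0 + (c.(X + 0) + c.(0 + (X + X))))) + 0) + c.(0 + ((rec X. a.(c.0 + a.X + b.a.0 + (c.(X + 0) + c.(0 + (X + X))))) + (rec X. a.(c.0 + a.X + b.a.0 + (c.(X + 0) + c.(0 + (X + X)))))))) → —a→ m0, —b→ m2, —c→ m3, —c→ m4, —c→ m5
  m2 = a.0 → —a→ m4
  m3 = (rec X. a.(c.0 + a.X + b.a.0 + (c.(X + 0) + c.(0 + (X + X))))) + 0 → —a→ m1
  m4 = 0 → (no moves)
  m5 = 0 + ((rec X. a.(c.0 + a.X + b.a.0 + (c.(X + 0) + c.(0 + (X + X))))) + (rec X. a.(c.0 + a.X + b.a.0 + (c.(X + 0) + c.(0 + (X + X)))))) → —a→ m1
LTS(Q): 6 reachable states
  n0 = rec X. a.(c.0 + a.X + b.a.0 + (c.(X + 0) + c.(X + X))) → —a→ n1
  n1 = c.0 + a.(rec X. a.(c.0 + a.X + b.a.0 + (c.(X + 0) + c.(X + X)))) + b.a.0 + (c.((rec X. a.(c.0 + a.X + b.a.0 + (c.(X + 0) + c.(X + X)))) + 0) + c.((rec X. a.(c.0 + a.X + b.a.0 + (c.(X + 0) + c.(X + X)))) + (rec X. a.(c.0 + a.X + b.a.0 + (c.(X + 0) + c.(X + X)))))) → —a→ n0, —b→ n2, —c→ n3, —c→ n4, —c→ n5
  n2 = a.0 → —a→ n5
  n3 = (rec X. a.(c.0 + a.X + b.a.0 + (c.(X + 0) + c.(X + X)))) + (rec X. a.(c.0 + a.X + b.a.0 + (c.(X + 0) + c.(X + X)))) → —a→ n1
  n4 = (rec X. a.(c.0 + a.X + b.a.0 + (c.(X + 0) + c.(X + X)))) + 0 → —a→ n1
  n5 = 0 → (no moves)
Partition-refinement fixed point:
  B0 = {m0, m3, m5, n0, n3, n4}
  B1 = {m1, n1}
  B2 = {m2, n2}
  B3 = {m4, n5}
m0 ∈ B0, n0 ∈ B0 → same block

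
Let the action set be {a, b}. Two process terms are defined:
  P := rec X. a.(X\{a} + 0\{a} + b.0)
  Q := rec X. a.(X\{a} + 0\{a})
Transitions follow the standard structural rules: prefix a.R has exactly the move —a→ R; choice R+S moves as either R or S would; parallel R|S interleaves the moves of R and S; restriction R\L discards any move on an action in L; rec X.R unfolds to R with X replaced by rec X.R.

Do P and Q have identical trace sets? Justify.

NO — witness ⟨ab⟩

Reachable graph of P (3 states):
  m0 = rec X. a.(X\{a} + 0\{a} + b.0) ⊢ ··a··> m1
  m1 = (rec X. a.(X\{a} + 0\{a} + b.0))\{a} + 0\{a} + b.0 ⊢ ··b··> m2
  m2 = 0 ⊢ ∅
Reachable graph of Q (2 states):
  n0 = rec X. a.(X\{a} + 0\{a}) ⊢ ··a··> n1
  n1 = (rec X. a.(X\{a} + 0\{a}))\{a} + 0\{a} ⊢ ∅
Run σ = ⟨ab⟩ on P: start {m0}
  [1] a ⇒ {m1}
  [2] b ⇒ {m2}
  P completes σ.
Run σ = ⟨ab⟩ on Q: start {n0}
  [1] a ⇒ {n1}
  [2] b ⇒ ∅ (Q stuck)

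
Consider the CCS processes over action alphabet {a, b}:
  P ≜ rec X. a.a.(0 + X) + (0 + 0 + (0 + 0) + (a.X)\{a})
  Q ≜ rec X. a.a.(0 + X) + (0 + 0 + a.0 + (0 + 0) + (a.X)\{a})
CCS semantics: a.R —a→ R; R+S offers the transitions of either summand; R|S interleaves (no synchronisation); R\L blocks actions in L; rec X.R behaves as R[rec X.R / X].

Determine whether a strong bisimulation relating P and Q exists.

not bisimilar

LTS(P): 3 reachable states
  m0 = rec X. a.a.(0 + X) + (0 + 0 + (0 + 0) + (a.X)\{a}) | ··a··> m1
  m1 = a.(0 + (rec X. a.a.(0 + X) + (0 + 0 + (0 + 0) + (a.X)\{a}))) | ··a··> m2
  m2 = 0 + (rec X. a.a.(0 + X) + (0 + 0 + (0 + 0) + (a.X)\{a})) | ··a··> m1
LTS(Q): 4 reachable states
  n0 = rec X. a.a.(0 + X) + (0 + 0 + a.0 + (0 + 0) + (a.X)\{a}) | ··a··> n1, ··a··> n2
  n1 = 0 | stopped
  n2 = a.(0 + (rec X. a.a.(0 + X) + (0 + 0 + a.0 + (0 + 0) + (a.X)\{a}))) | ··a··> n3
  n3 = 0 + (rec X. a.a.(0 + X) + (0 + 0 + a.0 + (0 + 0) + (a.X)\{a})) | ··a··> n1, ··a··> n2
Partition-refinement fixed point:
  B0 = {m0, m1, m2}
  B1 = {n0, n3}
  B2 = {n1}
  B3 = {n2}
m0 ∈ B0, n0 ∈ B1 → different blocks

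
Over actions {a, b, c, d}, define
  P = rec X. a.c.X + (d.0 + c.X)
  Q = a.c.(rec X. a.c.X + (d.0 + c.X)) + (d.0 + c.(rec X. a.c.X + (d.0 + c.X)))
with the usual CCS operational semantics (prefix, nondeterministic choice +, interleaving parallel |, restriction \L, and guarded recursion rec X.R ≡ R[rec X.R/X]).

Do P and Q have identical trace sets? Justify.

traces(P) = traces(Q)

LTS(P): 3 reachable states
  m0 = rec X. a.c.X + (d.0 + c.X) :: ··a··> m1, ··c··> m0, ··d··> m2
  m1 = c.(rec X. a.c.X + (d.0 + c.X)) :: ··c··> m0
  m2 = 0 :: ∅
LTS(Q): 4 reachable states
  n0 = a.c.(rec X. a.c.X + (d.0 + c.X)) + (d.0 + c.(rec X. a.c.X + (d.0 + c.X))) :: ··a··> n1, ··c··> n2, ··d··> n3
  n1 = c.(rec X. a.c.X + (d.0 + c.X)) :: ··c··> n2
  n2 = rec X. a.c.X + (d.0 + c.X) :: ··a··> n1, ··c··> n2, ··d··> n3
  n3 = 0 :: ∅
Coarsest stable partition (strong bisimilarity classes):
  B0 = {m0, n0, n2}
  B1 = {m1, n1}
  B2 = {m2, n3}
m0 ∈ B0, n0 ∈ B0 → same block
Bisimilar ⇒ trace-equivalent.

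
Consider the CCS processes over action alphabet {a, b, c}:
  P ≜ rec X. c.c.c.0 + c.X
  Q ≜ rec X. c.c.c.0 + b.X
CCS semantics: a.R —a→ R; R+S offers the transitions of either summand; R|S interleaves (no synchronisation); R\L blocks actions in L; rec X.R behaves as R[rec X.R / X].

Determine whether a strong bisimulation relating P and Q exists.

NO

Reachable graph of P (4 states):
  m0 = rec X. c.c.c.0 + c.X has moves -c-> m0, -c-> m1
  m1 = c.c.0 has moves -c-> m2
  m2 = c.0 has moves -c-> m3
  m3 = 0 has moves ∅
Reachable graph of Q (4 states):
  n0 = rec X. c.c.c.0 + b.X has moves -b-> n0, -c-> n1
  n1 = c.c.0 has moves -c-> n2
  n2 = c.0 has moves -c-> n3
  n3 = 0 has moves ∅
Coarsest stable partition (strong bisimilarity classes):
  B0 = {m0}
  B1 = {m1, n1}
  B2 = {m2, n2}
  B3 = {m3, n3}
  B4 = {n0}
m0 ∈ B0, n0 ∈ B4 → different blocks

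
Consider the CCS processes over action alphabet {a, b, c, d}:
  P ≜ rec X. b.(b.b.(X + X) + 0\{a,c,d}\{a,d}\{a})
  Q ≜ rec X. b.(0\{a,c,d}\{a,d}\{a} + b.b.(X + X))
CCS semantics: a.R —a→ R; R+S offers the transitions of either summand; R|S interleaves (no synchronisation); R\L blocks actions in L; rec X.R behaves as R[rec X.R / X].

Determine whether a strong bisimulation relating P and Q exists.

YES

Reachable graph of P (4 states):
  u0 = rec X. b.(b.b.(X + X) + 0\{a,c,d}\{a,d}\{a}) :: —b→ u1
  u1 = b.b.((rec X. b.(b.b.(X + X) + 0\{a,c,d}\{a,d}\{a})) + (rec X. b.(b.b.(X + X) + 0\{a,c,d}\{a,d}\{a}))) + 0\{a,c,d}\{a,d}\{a} :: —b→ u2
  u2 = b.((rec X. b.(b.b.(X + X) + 0\{a,c,d}\{a,d}\{a})) + (rec X. b.(b.b.(X + X) + 0\{a,c,d}\{a,d}\{a}))) :: —b→ u3
  u3 = (rec X. b.(b.b.(X + X) + 0\{a,c,d}\{a,d}\{a})) + (rec X. b.(b.b.(X + X) + 0\{a,c,d}\{a,d}\{a})) :: —b→ u1
Reachable graph of Q (4 states):
  v0 = rec X. b.(0\{a,c,d}\{a,d}\{a} + b.b.(X + X)) :: —b→ v1
  v1 = 0\{a,c,d}\{a,d}\{a} + b.b.((rec X. b.(0\{a,c,d}\{a,d}\{a} + b.b.(X + X))) + (rec X. b.(0\{a,c,d}\{a,d}\{a} + b.b.(X + X)))) :: —b→ v2
  v2 = b.((rec X. b.(0\{a,c,d}\{a,d}\{a} + b.b.(X + X))) + (rec X. b.(0\{a,c,d}\{a,d}\{a} + b.b.(X + X)))) :: —b→ v3
  v3 = (rec X. b.(0\{a,c,d}\{a,d}\{a} + b.b.(X + X))) + (rec X. b.(0\{a,c,d}\{a,d}\{a} + b.b.(X + X))) :: —b→ v1
Coarsest stable partition (strong bisimilarity classes):
  B0 = {u0, u1, u2, u3, v0, v1, v2, v3}
u0 ∈ B0, v0 ∈ B0 → same block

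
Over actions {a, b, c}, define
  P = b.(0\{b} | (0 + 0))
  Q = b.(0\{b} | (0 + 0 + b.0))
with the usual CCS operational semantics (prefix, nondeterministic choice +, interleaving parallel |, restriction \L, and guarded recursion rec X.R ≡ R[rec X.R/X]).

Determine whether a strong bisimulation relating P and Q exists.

P ≁ Q

Reachable graph of P (2 states):
  p0 = b.(0\{b} | (0 + 0)) :: ··b··> p1
  p1 = 0\{b} | (0 + 0) :: deadlocked
Reachable graph of Q (3 states):
  q0 = b.(0\{b} | (0 + 0 + b.0)) :: ··b··> q1
  q1 = 0\{b} | (0 + 0 + b.0) :: ··b··> q2
  q2 = 0\{b} | 0 :: deadlocked
Bisimilarity quotient blocks:
  B0 = {p0, q1}
  B1 = {p1, q2}
  B2 = {q0}
p0 ∈ B0, q0 ∈ B2 → different blocks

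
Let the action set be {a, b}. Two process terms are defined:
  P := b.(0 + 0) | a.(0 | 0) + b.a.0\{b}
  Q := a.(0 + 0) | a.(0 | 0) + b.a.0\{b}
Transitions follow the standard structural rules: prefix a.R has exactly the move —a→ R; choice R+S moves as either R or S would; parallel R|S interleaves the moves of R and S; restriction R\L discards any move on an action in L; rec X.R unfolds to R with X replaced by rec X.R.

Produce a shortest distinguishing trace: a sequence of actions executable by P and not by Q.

LTS(P): 6 reachable states
  u0 = b.(0 + 0) | a.(0 | 0) + b.a.0\{b} :: =a=> u1, =b=> u2, =b=> u3
  u1 = b.(0 + 0) | (0 | 0) :: =b=> u4
  u2 = (0 + 0) | a.(0 | 0) :: =a=> u4
  u3 = a.0\{b} :: =a=> u5
  u4 = (0 + 0) | (0 | 0) :: (no moves)
  u5 = 0\{b} :: (no moves)
LTS(Q): 6 reachable states
  v0 = a.(0 + 0) | a.(0 | 0) + b.a.0\{b} :: =a=> v1, =a=> v2, =b=> v3
  v1 = (0 + 0) | a.(0 | 0) :: =a=> v4
  v2 = a.(0 + 0) | (0 | 0) :: =a=> v4
  v3 = a.0\{b} :: =a=> v5
  v4 = (0 + 0) | (0 | 0) :: (no moves)
  v5 = 0\{b} :: (no moves)
Trace ⟨ab⟩ through P, begin at {u0}:
  step 1 (a): {u1}
  step 2 (b): {u4}
  ✓ P
Trace ⟨ab⟩ through Q, begin at {v0}:
  step 1 (a): {v1, v2}
  step 2 (b): ∅  — Q cannot continue

ab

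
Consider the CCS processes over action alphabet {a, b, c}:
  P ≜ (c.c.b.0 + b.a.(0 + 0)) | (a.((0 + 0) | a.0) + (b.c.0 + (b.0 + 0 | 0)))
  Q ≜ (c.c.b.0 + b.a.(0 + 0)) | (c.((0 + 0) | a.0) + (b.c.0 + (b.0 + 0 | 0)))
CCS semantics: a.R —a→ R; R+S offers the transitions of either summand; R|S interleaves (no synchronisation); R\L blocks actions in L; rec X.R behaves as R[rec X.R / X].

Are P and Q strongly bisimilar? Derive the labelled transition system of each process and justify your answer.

LTS(P): 30 reachable states
  s0 = (c.c.b.0 + b.a.(0 + 0)) | (a.((0 + 0) | a.0) + (b.c.0 + (b.0 + 0 | 0))) | —a→ s1, —b→ s2, —b→ s3, —b→ s4, —c→ s5
  s1 = (c.c.b.0 + b.a.(0 + 0)) | ((0 + 0) | a.0) | —a→ s6, —b→ s7, —c→ s8
  s2 = (c.c.b.0 + b.a.(0 + 0)) | 0 | —b→ s9, —c→ s10
  s3 = (c.c.b.0 + b.a.(0 + 0)) | c.0 | —b→ s11, —c→ s12, —c→ s2
  s4 = a.(0 + 0) | (a.((0 + 0) | a.0) + (b.c.0 + (b.0 + 0 | 0))) | —a→ s13, —a→ s7, —b→ s11, —b→ s9
  s5 = c.b.0 | (a.((0 + 0) | a.0) + (b.c.0 + (b.0 + 0 | 0))) | —a→ s8, —b→ s10, —b→ s12, —c→ s14
  s6 = (c.c.b.0 + b.a.(0 + 0)) | ((0 + 0) | 0) | —b→ s15, —c→ s16
  s7 = a.(0 + 0) | ((0 + 0) | a.0) | —a→ s15, —a→ s17
  s8 = c.b.0 | ((0 + 0) | a.0) | —a→ s16, —c→ s18
  s9 = a.(0 + 0) | 0 | —a→ s19
  s10 = c.b.0 | 0 | —c→ s20
  s11 = a.(0 + 0) | c.0 | —a→ s21, —c→ s9
  s12 = c.b.0 | c.0 | —c→ s10, —c→ s22
  s13 = (0 + 0) | (a.((0 + 0) | a.0) + (b.c.0 + (b.0 + 0 | 0))) | —a→ s17, —b→ s19, —b→ s21
  s14 = b.0 | (a.((0 + 0) | a.0) + (b.c.0 + (b.0 + 0 | 0))) | —a→ s18, —b→ s20, —b→ s22, —b→ s23
  s15 = a.(0 + 0) | ((0 + 0) | 0) | —a→ s24
  s16 = c.b.0 | ((0 + 0) | 0) | —c→ s25
  s17 = (0 + 0) | ((0 + 0) | a.0) | —a→ s24
  s18 = b.0 | ((0 + 0) | a.0) | —a→ s25, —b→ s26
  s19 = (0 + 0) | 0 | ·
  s20 = b.0 | 0 | —b→ s27
  s21 = (0 + 0) | c.0 | —c→ s19
  s22 = b.0 | c.0 | —b→ s28, —c→ s20
  s23 = 0 | (a.((0 + 0) | a.0) + (b.c.0 + (b.0 + 0 | 0))) | —a→ s26, —b→ s27, —b→ s28
  s24 = (0 + 0) | ((0 + 0) | 0) | ·
  s25 = b.0 | ((0 + 0) | 0) | —b→ s29
  s26 = 0 | ((0 + 0) | a.0) | —a→ s29
  s27 = 0 | 0 | ·
  s28 = 0 | c.0 | —c→ s27
  s29 = 0 | ((0 + 0) | 0) | ·
LTS(Q): 30 reachable states
  t0 = (c.c.b.0 + b.a.(0 + 0)) | (c.((0 + 0) | a.0) + (b.c.0 + (b.0 + 0 | 0))) | —b→ t1, —b→ t2, —b→ t3, —c→ t4, —c→ t5
  t1 = (c.c.b.0 + b.a.(0 + 0)) | 0 | —b→ t6, —c→ t7
  t2 = (c.c.b.0 + b.a.(0 + 0)) | c.0 | —b→ t8, —c→ t1, —c→ t9
  t3 = a.(0 + 0) | (c.((0 + 0) | a.0) + (b.c.0 + (b.0 + 0 | 0))) | —a→ t10, —b→ t6, —b→ t8, —c→ t11
  t4 = (c.c.b.0 + b.a.(0 + 0)) | ((0 + 0) | a.0) | —a→ t12, —b→ t11, —c→ t13
  t5 = c.b.0 | (c.((0 + 0) | a.0) + (b.c.0 + (b.0 + 0 | 0))) | —b→ t7, —b→ t9, —c→ t13, —c→ t14
  t6 = a.(0 + 0) | 0 | —a→ t15
  t7 = c.b.0 | 0 | —c→ t16
  t8 = a.(0 + 0) | c.0 | —a→ t17, —c→ t6
  t9 = c.b.0 | c.0 | —c→ t18, —c→ t7
  t10 = (0 + 0) | (c.((0 + 0) | a.0) + (b.c.0 + (b.0 + 0 | 0))) | —b→ t15, —b→ t17, —c→ t19
  t11 = a.(0 + 0) | ((0 + 0) | a.0) | —a→ t19, —a→ t20
  t12 = (c.c.b.0 + b.a.(0 + 0)) | ((0 + 0) | 0) | —b→ t20, —c→ t21
  t13 = c.b.0 | ((0 + 0) | a.0) | —a→ t21, —c→ t22
  t14 = b.0 | (c.((0 + 0) | a.0) + (b.c.0 + (b.0 + 0 | 0))) | —b→ t16, —b→ t18, —b→ t23, —c→ t22
  t15 = (0 + 0) | 0 | ·
  t16 = b.0 | 0 | —b→ t24
  t17 = (0 + 0) | c.0 | —c→ t15
  t18 = b.0 | c.0 | —b→ t25, —c→ t16
  t19 = (0 + 0) | ((0 + 0) | a.0) | —a→ t26
  t20 = a.(0 + 0) | ((0 + 0) | 0) | —a→ t26
  t21 = c.b.0 | ((0 + 0) | 0) | —c→ t27
  t22 = b.0 | ((0 + 0) | a.0) | —a→ t27, —b→ t28
  t23 = 0 | (c.((0 + 0) | a.0) + (b.c.0 + (b.0 + 0 | 0))) | —b→ t24, —b→ t25, —c→ t28
  t24 = 0 | 0 | ·
  t25 = 0 | c.0 | —c→ t24
  t26 = (0 + 0) | ((0 + 0) | 0) | ·
  t27 = b.0 | ((0 + 0) | 0) | —b→ t29
  t28 = 0 | ((0 + 0) | a.0) | —a→ t29
  t29 = 0 | ((0 + 0) | 0) | ·
Bisimilarity quotient blocks:
  B0 = {s0}
  B1 = {s1, t4}
  B2 = {s8, t13}
  B3 = {s10, s16, t21, t7}
  B4 = {s20, s25, t16, t27}
  B5 = {s19, s24, s27, s29, t15, t24, t26, t29}
  B6 = {s18, t22}
  B7 = {s15, s17, s26, s9, t19, t20, t28, t6}
  B8 = {s7, t11}
  B9 = {s2, s6, t1, t12}
  B10 = {s5}
  B11 = {s12, t9}
  B12 = {s22, t18}
  B13 = {s21, s28, t17, t25}
  B14 = {s14}
  B15 = {s13, s23}
  B16 = {s3, t2}
  B17 = {s11, t8}
  B18 = {s4}
  B19 = {t0}
  B20 = {t5}
  B21 = {t14}
  B22 = {t10, t23}
  B23 = {t3}
s0 ∈ B0, t0 ∈ B19 → different blocks

not bisimilar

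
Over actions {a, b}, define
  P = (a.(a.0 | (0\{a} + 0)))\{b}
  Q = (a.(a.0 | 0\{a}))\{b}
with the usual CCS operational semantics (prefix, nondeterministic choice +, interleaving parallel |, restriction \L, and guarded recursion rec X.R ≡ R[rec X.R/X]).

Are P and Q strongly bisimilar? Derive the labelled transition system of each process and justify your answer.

YES

LTS(P): 3 reachable states
  u0 = (a.(a.0 | (0\{a} + 0)))\{b} ⊢ —a→ u1
  u1 = (a.0 | (0\{a} + 0))\{b} ⊢ —a→ u2
  u2 = (0 | (0\{a} + 0))\{b} ⊢ stopped
LTS(Q): 3 reachable states
  v0 = (a.(a.0 | 0\{a}))\{b} ⊢ —a→ v1
  v1 = (a.0 | 0\{a})\{b} ⊢ —a→ v2
  v2 = (0 | 0\{a})\{b} ⊢ stopped
Partition-refinement fixed point:
  B0 = {u0, v0}
  B1 = {u1, v1}
  B2 = {u2, v2}
u0 ∈ B0, v0 ∈ B0 → same block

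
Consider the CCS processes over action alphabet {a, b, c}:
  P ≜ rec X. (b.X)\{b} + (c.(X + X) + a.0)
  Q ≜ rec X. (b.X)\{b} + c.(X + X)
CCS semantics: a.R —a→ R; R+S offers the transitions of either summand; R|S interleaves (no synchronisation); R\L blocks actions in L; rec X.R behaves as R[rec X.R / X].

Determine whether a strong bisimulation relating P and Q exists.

NO

Reachable graph of P (3 states):
  u0 = rec X. (b.X)\{b} + (c.(X + X) + a.0) ⊢ --a--▸ u1, --c--▸ u2
  u1 = 0 ⊢ ∅
  u2 = (rec X. (b.X)\{b} + (c.(X + X) + a.0)) + (rec X. (b.X)\{b} + (c.(X + X) + a.0)) ⊢ --a--▸ u1, --c--▸ u2
Reachable graph of Q (2 states):
  v0 = rec X. (b.X)\{b} + c.(X + X) ⊢ --c--▸ v1
  v1 = (rec X. (b.X)\{b} + c.(X + X)) + (rec X. (b.X)\{b} + c.(X + X)) ⊢ --c--▸ v1
Coarsest stable partition (strong bisimilarity classes):
  B0 = {u0, u2}
  B1 = {u1}
  B2 = {v0, v1}
u0 ∈ B0, v0 ∈ B2 → different blocks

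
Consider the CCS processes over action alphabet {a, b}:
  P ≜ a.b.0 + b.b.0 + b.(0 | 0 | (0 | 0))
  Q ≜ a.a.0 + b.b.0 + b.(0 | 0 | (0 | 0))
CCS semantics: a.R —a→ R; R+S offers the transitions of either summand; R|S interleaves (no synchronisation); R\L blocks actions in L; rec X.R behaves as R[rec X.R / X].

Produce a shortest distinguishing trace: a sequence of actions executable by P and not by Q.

ab

LTS(P): 4 reachable states
  m0 = a.b.0 + b.b.0 + b.(0 | 0 | (0 | 0)) | —a→ m1, —b→ m1, —b→ m2
  m1 = b.0 | —b→ m3
  m2 = 0 | 0 | (0 | 0) | ·
  m3 = 0 | ·
LTS(Q): 5 reachable states
  n0 = a.a.0 + b.b.0 + b.(0 | 0 | (0 | 0)) | —a→ n1, —b→ n2, —b→ n3
  n1 = a.0 | —a→ n4
  n2 = 0 | 0 | (0 | 0) | ·
  n3 = b.0 | —b→ n4
  n4 = 0 | ·
Run σ = ⟨ab⟩ on P: start {m0}
  step 1 (a): {m1}
  step 2 (b): {m3}
  — P admits the full trace.
Run σ = ⟨ab⟩ on Q: start {n0}
  step 1 (a): {n1}
  step 2 (b): no successor for Q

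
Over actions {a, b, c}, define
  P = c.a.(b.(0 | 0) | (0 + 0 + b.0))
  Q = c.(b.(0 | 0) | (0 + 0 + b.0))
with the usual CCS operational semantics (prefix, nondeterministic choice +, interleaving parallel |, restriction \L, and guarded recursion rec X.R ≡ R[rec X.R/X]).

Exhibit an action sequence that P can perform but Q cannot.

LTS(P): 6 reachable states
  p0 = c.a.(b.(0 | 0) | (0 + 0 + b.0)) | —c→ p1
  p1 = a.(b.(0 | 0) | (0 + 0 + b.0)) | —a→ p2
  p2 = b.(0 | 0) | (0 + 0 + b.0) | —b→ p3, —b→ p4
  p3 = 0 | 0 | (0 + 0 + b.0) | —b→ p5
  p4 = b.(0 | 0) | 0 | —b→ p5
  p5 = 0 | 0 | 0 | ·
LTS(Q): 5 reachable states
  q0 = c.(b.(0 | 0) | (0 + 0 + b.0)) | —c→ q1
  q1 = b.(0 | 0) | (0 + 0 + b.0) | —b→ q2, —b→ q3
  q2 = 0 | 0 | (0 + 0 + b.0) | —b→ q4
  q3 = b.(0 | 0) | 0 | —b→ q4
  q4 = 0 | 0 | 0 | ·
Run σ = ⟨ca⟩ on P: start {p0}
  [1] c ⇒ {p1}
  [2] a ⇒ {p2}
  ✓ P
Run σ = ⟨ca⟩ on Q: start {q0}
  [1] c ⇒ {q1}
  [2] a ⇒ ∅  — Q cannot continue

ca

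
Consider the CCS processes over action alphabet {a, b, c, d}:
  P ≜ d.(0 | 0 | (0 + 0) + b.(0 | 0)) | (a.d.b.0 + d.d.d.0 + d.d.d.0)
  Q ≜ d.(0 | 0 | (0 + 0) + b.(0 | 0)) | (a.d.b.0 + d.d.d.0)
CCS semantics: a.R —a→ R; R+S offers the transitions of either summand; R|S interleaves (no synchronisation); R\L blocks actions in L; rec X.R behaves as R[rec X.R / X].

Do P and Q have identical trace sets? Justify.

LTS(P): 18 reachable states
  p0 = d.(0 | 0 | (0 + 0) + b.(0 | 0)) | (a.d.b.0 + d.d.d.0 + d.d.d.0) :: --a--▸ p1, --d--▸ p2, --d--▸ p3
  p1 = d.(0 | 0 | (0 + 0) + b.(0 | 0)) | d.b.0 :: --d--▸ p4, --d--▸ p5
  p2 = (0 | 0 | (0 + 0) + b.(0 | 0)) | (a.d.b.0 + d.d.d.0 + d.d.d.0) :: --a--▸ p4, --b--▸ p6, --d--▸ p7
  p3 = d.(0 | 0 | (0 + 0) + b.(0 | 0)) | d.d.0 :: --d--▸ p7, --d--▸ p8
  p4 = (0 | 0 | (0 + 0) + b.(0 | 0)) | d.b.0 :: --b--▸ p9, --d--▸ p10
  p5 = d.(0 | 0 | (0 + 0) + b.(0 | 0)) | b.0 :: --b--▸ p11, --d--▸ p10
  p6 = 0 | 0 | (a.d.b.0 + d.d.d.0 + d.d.d.0) :: --a--▸ p9, --d--▸ p12
  p7 = (0 | 0 | (0 + 0) + b.(0 | 0)) | d.d.0 :: --b--▸ p12, --d--▸ p13
  p8 = d.(0 | 0 | (0 + 0) + b.(0 | 0)) | d.0 :: --d--▸ p11, --d--▸ p13
  p9 = 0 | 0 | d.b.0 :: --d--▸ p14
  p10 = (0 | 0 | (0 + 0) + b.(0 | 0)) | b.0 :: --b--▸ p14, --b--▸ p15
  p11 = d.(0 | 0 | (0 + 0) + b.(0 | 0)) | 0 :: --d--▸ p15
  p12 = 0 | 0 | d.d.0 :: --d--▸ p16
  p13 = (0 | 0 | (0 + 0) + b.(0 | 0)) | d.0 :: --b--▸ p16, --d--▸ p15
  p14 = 0 | 0 | b.0 :: --b--▸ p17
  p15 = (0 | 0 | (0 + 0) + b.(0 | 0)) | 0 :: --b--▸ p17
  p16 = 0 | 0 | d.0 :: --d--▸ p17
  p17 = 0 | 0 | 0 :: ·
LTS(Q): 18 reachable states
  q0 = d.(0 | 0 | (0 + 0) + b.(0 | 0)) | (a.d.b.0 + d.d.d.0) :: --a--▸ q1, --d--▸ q2, --d--▸ q3
  q1 = d.(0 | 0 | (0 + 0) + b.(0 | 0)) | d.b.0 :: --d--▸ q4, --d--▸ q5
  q2 = (0 | 0 | (0 + 0) + b.(0 | 0)) | (a.d.b.0 + d.d.d.0) :: --a--▸ q4, --b--▸ q6, --d--▸ q7
  q3 = d.(0 | 0 | (0 + 0) + b.(0 | 0)) | d.d.0 :: --d--▸ q7, --d--▸ q8
  q4 = (0 | 0 | (0 + 0) + b.(0 | 0)) | d.b.0 :: --b--▸ q9, --d--▸ q10
  q5 = d.(0 | 0 | (0 + 0) + b.(0 | 0)) | b.0 :: --b--▸ q11, --d--▸ q10
  q6 = 0 | 0 | (a.d.b.0 + d.d.d.0) :: --a--▸ q9, --d--▸ q12
  q7 = (0 | 0 | (0 + 0) + b.(0 | 0)) | d.d.0 :: --b--▸ q12, --d--▸ q13
  q8 = d.(0 | 0 | (0 + 0) + b.(0 | 0)) | d.0 :: --d--▸ q11, --d--▸ q13
  q9 = 0 | 0 | d.b.0 :: --d--▸ q14
  q10 = (0 | 0 | (0 + 0) + b.(0 | 0)) | b.0 :: --b--▸ q14, --b--▸ q15
  q11 = d.(0 | 0 | (0 + 0) + b.(0 | 0)) | 0 :: --d--▸ q15
  q12 = 0 | 0 | d.d.0 :: --d--▸ q16
  q13 = (0 | 0 | (0 + 0) + b.(0 | 0)) | d.0 :: --b--▸ q16, --d--▸ q15
  q14 = 0 | 0 | b.0 :: --b--▸ q17
  q15 = (0 | 0 | (0 + 0) + b.(0 | 0)) | 0 :: --b--▸ q17
  q16 = 0 | 0 | d.0 :: --d--▸ q17
  q17 = 0 | 0 | 0 :: ·
Bisimilarity quotient blocks:
  B0 = {p0, q0}
  B1 = {p3, q3}
  B2 = {p8, q8}
  B3 = {p11, p9, q11, q9}
  B4 = {p14, p15, q14, q15}
  B5 = {p17, q17}
  B6 = {p13, q13}
  B7 = {p16, q16}
  B8 = {p7, q7}
  B9 = {p12, q12}
  B10 = {p1, q1}
  B11 = {p4, p5, q4, q5}
  B12 = {p10, q10}
  B13 = {p2, q2}
  B14 = {p6, q6}
p0 ∈ B0, q0 ∈ B0 → same block
Bisimilar ⇒ trace-equivalent.

YES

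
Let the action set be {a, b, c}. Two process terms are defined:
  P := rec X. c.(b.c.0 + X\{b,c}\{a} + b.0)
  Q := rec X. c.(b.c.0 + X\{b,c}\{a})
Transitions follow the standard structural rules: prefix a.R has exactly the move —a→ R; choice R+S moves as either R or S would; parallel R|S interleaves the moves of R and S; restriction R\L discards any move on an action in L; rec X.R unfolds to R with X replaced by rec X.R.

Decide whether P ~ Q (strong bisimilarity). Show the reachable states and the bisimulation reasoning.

P's transition system — 4 states:
  s0 = rec X. c.(b.c.0 + X\{b,c}\{a} + b.0) → --c--▸ s1
  s1 = b.c.0 + (rec X. c.(b.c.0 + X\{b,c}\{a} + b.0))\{b,c}\{a} + b.0 → --b--▸ s2, --b--▸ s3
  s2 = 0 → ∅
  s3 = c.0 → --c--▸ s2
Q's transition system — 4 states:
  t0 = rec X. c.(b.c.0 + X\{b,c}\{a}) → --c--▸ t1
  t1 = b.c.0 + (rec X. c.(b.c.0 + X\{b,c}\{a}))\{b,c}\{a} → --b--▸ t2
  t2 = c.0 → --c--▸ t3
  t3 = 0 → ∅
Coarsest stable partition (strong bisimilarity classes):
  B0 = {s0}
  B1 = {s1}
  B2 = {s3, t2}
  B3 = {s2, t3}
  B4 = {t0}
  B5 = {t1}
s0 ∈ B0, t0 ∈ B4 → different blocks

NO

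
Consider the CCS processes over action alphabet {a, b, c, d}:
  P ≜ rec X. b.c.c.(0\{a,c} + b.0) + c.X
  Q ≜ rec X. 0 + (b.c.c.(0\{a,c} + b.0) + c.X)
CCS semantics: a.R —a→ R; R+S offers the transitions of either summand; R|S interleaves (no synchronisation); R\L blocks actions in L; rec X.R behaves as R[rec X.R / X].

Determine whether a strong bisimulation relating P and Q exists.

bisimilar

P's transition system — 5 states:
  m0 = rec X. b.c.c.(0\{a,c} + b.0) + c.X ⊢ =b=> m1, =c=> m0
  m1 = c.c.(0\{a,c} + b.0) ⊢ =c=> m2
  m2 = c.(0\{a,c} + b.0) ⊢ =c=> m3
  m3 = 0\{a,c} + b.0 ⊢ =b=> m4
  m4 = 0 ⊢ ∅
Q's transition system — 5 states:
  n0 = rec X. 0 + (b.c.c.(0\{a,c} + b.0) + c.X) ⊢ =b=> n1, =c=> n0
  n1 = c.c.(0\{a,c} + b.0) ⊢ =c=> n2
  n2 = c.(0\{a,c} + b.0) ⊢ =c=> n3
  n3 = 0\{a,c} + b.0 ⊢ =b=> n4
  n4 = 0 ⊢ ∅
Coarsest stable partition (strong bisimilarity classes):
  B0 = {m0, n0}
  B1 = {m1, n1}
  B2 = {m2, n2}
  B3 = {m3, n3}
  B4 = {m4, n4}
m0 ∈ B0, n0 ∈ B0 → same block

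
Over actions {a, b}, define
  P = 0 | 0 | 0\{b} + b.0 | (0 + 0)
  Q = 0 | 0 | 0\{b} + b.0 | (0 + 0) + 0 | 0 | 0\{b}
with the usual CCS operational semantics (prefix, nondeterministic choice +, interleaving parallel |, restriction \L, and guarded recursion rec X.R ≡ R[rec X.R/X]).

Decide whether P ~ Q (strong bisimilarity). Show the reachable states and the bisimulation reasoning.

P's transition system — 2 states:
  s0 = 0 | 0 | 0\{b} + b.0 | (0 + 0) :: —b→ s1
  s1 = 0 | (0 + 0) :: ·
Q's transition system — 2 states:
  t0 = 0 | 0 | 0\{b} + b.0 | (0 + 0) + 0 | 0 | 0\{b} :: —b→ t1
  t1 = 0 | (0 + 0) :: ·
Coarsest stable partition (strong bisimilarity classes):
  B0 = {s0, t0}
  B1 = {s1, t1}
s0 ∈ B0, t0 ∈ B0 → same block

P ~ Q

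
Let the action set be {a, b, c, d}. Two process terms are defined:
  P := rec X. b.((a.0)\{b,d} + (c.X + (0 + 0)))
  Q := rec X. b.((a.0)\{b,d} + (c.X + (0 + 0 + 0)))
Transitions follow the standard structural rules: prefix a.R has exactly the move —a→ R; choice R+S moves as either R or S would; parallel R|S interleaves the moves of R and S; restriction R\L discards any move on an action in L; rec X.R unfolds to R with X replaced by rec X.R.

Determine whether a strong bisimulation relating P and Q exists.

P's transition system — 3 states:
  s0 = rec X. b.((a.0)\{b,d} + (c.X + (0 + 0))) → --b--▸ s1
  s1 = (a.0)\{b,d} + (c.(rec X. b.((a.0)\{b,d} + (c.X + (0 + 0)))) + (0 + 0)) → --a--▸ s2, --c--▸ s0
  s2 = 0\{b,d} → stopped
Q's transition system — 3 states:
  t0 = rec X. b.((a.0)\{b,d} + (c.X + (0 + 0 + 0))) → --b--▸ t1
  t1 = (a.0)\{b,d} + (c.(rec X. b.((a.0)\{b,d} + (c.X + (0 + 0 + 0)))) + (0 + 0 + 0)) → --a--▸ t2, --c--▸ t0
  t2 = 0\{b,d} → stopped
Bisimilarity quotient blocks:
  B0 = {s0, t0}
  B1 = {s1, t1}
  B2 = {s2, t2}
s0 ∈ B0, t0 ∈ B0 → same block

YES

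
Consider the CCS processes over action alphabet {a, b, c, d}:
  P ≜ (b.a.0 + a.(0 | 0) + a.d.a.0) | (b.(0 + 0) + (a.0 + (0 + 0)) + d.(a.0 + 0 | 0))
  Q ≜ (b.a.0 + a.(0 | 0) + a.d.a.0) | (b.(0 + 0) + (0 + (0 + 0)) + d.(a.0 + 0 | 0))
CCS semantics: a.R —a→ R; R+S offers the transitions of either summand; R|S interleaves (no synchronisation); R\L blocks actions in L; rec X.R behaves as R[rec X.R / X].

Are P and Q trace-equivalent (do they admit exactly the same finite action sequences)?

NO — witness ⟨aa⟩

Reachable graph of P (20 states):
  s0 = (b.a.0 + a.(0 | 0) + a.d.a.0) | (b.(0 + 0) + (a.0 + (0 + 0)) + d.(a.0 + 0 | 0)) has moves --a--▸ s1, --a--▸ s2, --a--▸ s3, --b--▸ s4, --b--▸ s5, --d--▸ s6
  s1 = (b.a.0 + a.(0 | 0) + a.d.a.0) | 0 has moves --a--▸ s7, --a--▸ s8, --b--▸ s9
  s2 = 0 | 0 | (b.(0 + 0) + (a.0 + (0 + 0)) + d.(a.0 + 0 | 0)) has moves --a--▸ s7, --b--▸ s10, --d--▸ s11
  s3 = d.a.0 | (b.(0 + 0) + (a.0 + (0 + 0)) + d.(a.0 + 0 | 0)) has moves --a--▸ s8, --b--▸ s12, --d--▸ s13, --d--▸ s5
  s4 = (b.a.0 + a.(0 | 0) + a.d.a.0) | (0 + 0) has moves --a--▸ s10, --a--▸ s12, --b--▸ s14
  s5 = a.0 | (b.(0 + 0) + (a.0 + (0 + 0)) + d.(a.0 + 0 | 0)) has moves --a--▸ s15, --a--▸ s9, --b--▸ s14, --d--▸ s16
  s6 = (b.a.0 + a.(0 | 0) + a.d.a.0) | (a.0 + 0 | 0) has moves --a--▸ s1, --a--▸ s11, --a--▸ s13, --b--▸ s16
  s7 = 0 | 0 | 0 has moves ·
  s8 = d.a.0 | 0 has moves --d--▸ s9
  s9 = a.0 | 0 has moves --a--▸ s17
  s10 = 0 | 0 | (0 + 0) has moves ·
  s11 = 0 | 0 | (a.0 + 0 | 0) has moves --a--▸ s7
  s12 = d.a.0 | (0 + 0) has moves --d--▸ s14
  s13 = d.a.0 | (a.0 + 0 | 0) has moves --a--▸ s8, --d--▸ s16
  s14 = a.0 | (0 + 0) has moves --a--▸ s18
  s15 = 0 | (b.(0 + 0) + (a.0 + (0 + 0)) + d.(a.0 + 0 | 0)) has moves --a--▸ s17, --b--▸ s18, --d--▸ s19
  s16 = a.0 | (a.0 + 0 | 0) has moves --a--▸ s19, --a--▸ s9
  s17 = 0 | 0 has moves ·
  s18 = 0 | (0 + 0) has moves ·
  s19 = 0 | (a.0 + 0 | 0) has moves --a--▸ s17
Reachable graph of Q (20 states):
  t0 = (b.a.0 + a.(0 | 0) + a.d.a.0) | (b.(0 + 0) + (0 + (0 + 0)) + d.(a.0 + 0 | 0)) has moves --a--▸ t1, --a--▸ t2, --b--▸ t3, --b--▸ t4, --d--▸ t5
  t1 = 0 | 0 | (b.(0 + 0) + (0 + (0 + 0)) + d.(a.0 + 0 | 0)) has moves --b--▸ t6, --d--▸ t7
  t2 = d.a.0 | (b.(0 + 0) + (0 + (0 + 0)) + d.(a.0 + 0 | 0)) has moves --b--▸ t8, --d--▸ t4, --d--▸ t9
  t3 = (b.a.0 + a.(0 | 0) + a.d.a.0) | (0 + 0) has moves --a--▸ t6, --a--▸ t8, --b--▸ t10
  t4 = a.0 | (b.(0 + 0) + (0 + (0 + 0)) + d.(a.0 + 0 | 0)) has moves --a--▸ t11, --b--▸ t10, --d--▸ t12
  t5 = (b.a.0 + a.(0 | 0) + a.d.a.0) | (a.0 + 0 | 0) has moves --a--▸ t13, --a--▸ t7, --a--▸ t9, --b--▸ t12
  t6 = 0 | 0 | (0 + 0) has moves ·
  t7 = 0 | 0 | (a.0 + 0 | 0) has moves --a--▸ t14
  t8 = d.a.0 | (0 + 0) has moves --d--▸ t10
  t9 = d.a.0 | (a.0 + 0 | 0) has moves --a--▸ t15, --d--▸ t12
  t10 = a.0 | (0 + 0) has moves --a--▸ t16
  t11 = 0 | (b.(0 + 0) + (0 + (0 + 0)) + d.(a.0 + 0 | 0)) has moves --b--▸ t16, --d--▸ t17
  t12 = a.0 | (a.0 + 0 | 0) has moves --a--▸ t17, --a--▸ t18
  t13 = (b.a.0 + a.(0 | 0) + a.d.a.0) | 0 has moves --a--▸ t14, --a--▸ t15, --b--▸ t18
  t14 = 0 | 0 | 0 has moves ·
  t15 = d.a.0 | 0 has moves --d--▸ t18
  t16 = 0 | (0 + 0) has moves ·
  t17 = 0 | (a.0 + 0 | 0) has moves --a--▸ t19
  t18 = a.0 | 0 has moves --a--▸ t19
  t19 = 0 | 0 has moves ·
Trace ⟨aa⟩ through P, begin at {s0}:
  step 1 (a): {s1, s2, s3}
  step 2 (a): {s7, s8}
  ✓ P
Trace ⟨aa⟩ through Q, begin at {t0}:
  step 1 (a): {t1, t2}
  step 2 (a): ∅ (Q stuck)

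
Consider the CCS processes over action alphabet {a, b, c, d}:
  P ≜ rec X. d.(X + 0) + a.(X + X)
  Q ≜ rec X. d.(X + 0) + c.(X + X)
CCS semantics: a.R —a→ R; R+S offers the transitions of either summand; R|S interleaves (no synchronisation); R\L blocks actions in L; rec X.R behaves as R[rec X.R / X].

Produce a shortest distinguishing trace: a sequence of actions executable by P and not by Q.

P's transition system — 3 states:
  p0 = rec X. d.(X + 0) + a.(X + X) has moves ··a··> p1, ··d··> p2
  p1 = (rec X. d.(X + 0) + a.(X + X)) + (rec X. d.(X + 0) + a.(X + X)) has moves ··a··> p1, ··d··> p2
  p2 = (rec X. d.(X + 0) + a.(X + X)) + 0 has moves ··a··> p1, ··d··> p2
Q's transition system — 3 states:
  q0 = rec X. d.(X + 0) + c.(X + X) has moves ··c··> q1, ··d··> q2
  q1 = (rec X. d.(X + 0) + c.(X + X)) + (rec X. d.(X + 0) + c.(X + X)) has moves ··c··> q1, ··d··> q2
  q2 = (rec X. d.(X + 0) + c.(X + X)) + 0 has moves ··c··> q1, ··d··> q2
Trace ⟨a⟩ through P, begin at {p0}:
  [1] a ⇒ {p1}
  ✓ P
Trace ⟨a⟩ through Q, begin at {q0}:
  [1] a ⇒ ∅  — Q cannot continue

a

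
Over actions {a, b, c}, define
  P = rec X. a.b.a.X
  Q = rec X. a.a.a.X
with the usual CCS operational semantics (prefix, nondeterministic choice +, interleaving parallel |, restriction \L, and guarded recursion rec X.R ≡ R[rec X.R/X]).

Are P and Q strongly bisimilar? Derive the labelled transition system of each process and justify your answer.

P ≁ Q

LTS(P): 3 reachable states
  s0 = rec X. a.b.a.X | -a-> s1
  s1 = b.a.(rec X. a.b.a.X) | -b-> s2
  s2 = a.(rec X. a.b.a.X) | -a-> s0
LTS(Q): 3 reachable states
  t0 = rec X. a.a.a.X | -a-> t1
  t1 = a.a.(rec X. a.a.a.X) | -a-> t2
  t2 = a.(rec X. a.a.a.X) | -a-> t0
Coarsest stable partition (strong bisimilarity classes):
  B0 = {s0}
  B1 = {s1}
  B2 = {s2}
  B3 = {t0, t1, t2}
s0 ∈ B0, t0 ∈ B3 → different blocks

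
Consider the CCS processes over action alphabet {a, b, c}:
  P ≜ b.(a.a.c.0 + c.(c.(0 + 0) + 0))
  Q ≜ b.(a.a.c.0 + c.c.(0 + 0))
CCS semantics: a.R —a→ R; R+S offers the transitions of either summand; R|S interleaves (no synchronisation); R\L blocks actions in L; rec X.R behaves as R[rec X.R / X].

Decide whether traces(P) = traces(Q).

P's transition system — 7 states:
  u0 = b.(a.a.c.0 + c.(c.(0 + 0) + 0)) ⊢ --b--▸ u1
  u1 = a.a.c.0 + c.(c.(0 + 0) + 0) ⊢ --a--▸ u2, --c--▸ u3
  u2 = a.c.0 ⊢ --a--▸ u4
  u3 = c.(0 + 0) + 0 ⊢ --c--▸ u5
  u4 = c.0 ⊢ --c--▸ u6
  u5 = 0 + 0 ⊢ stopped
  u6 = 0 ⊢ stopped
Q's transition system — 7 states:
  v0 = b.(a.a.c.0 + c.c.(0 + 0)) ⊢ --b--▸ v1
  v1 = a.a.c.0 + c.c.(0 + 0) ⊢ --a--▸ v2, --c--▸ v3
  v2 = a.c.0 ⊢ --a--▸ v4
  v3 = c.(0 + 0) ⊢ --c--▸ v5
  v4 = c.0 ⊢ --c--▸ v6
  v5 = 0 + 0 ⊢ stopped
  v6 = 0 ⊢ stopped
Partition-refinement fixed point:
  B0 = {u0, v0}
  B1 = {u1, v1}
  B2 = {u3, u4, v3, v4}
  B3 = {u5, u6, v5, v6}
  B4 = {u2, v2}
u0 ∈ B0, v0 ∈ B0 → same block
Bisimilar ⇒ trace-equivalent.

YES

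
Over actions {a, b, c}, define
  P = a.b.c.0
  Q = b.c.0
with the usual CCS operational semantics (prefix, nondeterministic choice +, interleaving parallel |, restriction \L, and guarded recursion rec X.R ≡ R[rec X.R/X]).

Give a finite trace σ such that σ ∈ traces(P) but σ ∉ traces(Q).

Reachable graph of P (4 states):
  p0 = a.b.c.0 → —a→ p1
  p1 = b.c.0 → —b→ p2
  p2 = c.0 → —c→ p3
  p3 = 0 → deadlocked
Reachable graph of Q (3 states):
  q0 = b.c.0 → —b→ q1
  q1 = c.0 → —c→ q2
  q2 = 0 → deadlocked
Executing a from P (initial set {p0}):
  [1] a ⇒ {p1}
  ✓ P
Executing a from Q (initial set {q0}):
  [1] a ⇒ ∅  — Q cannot continue

a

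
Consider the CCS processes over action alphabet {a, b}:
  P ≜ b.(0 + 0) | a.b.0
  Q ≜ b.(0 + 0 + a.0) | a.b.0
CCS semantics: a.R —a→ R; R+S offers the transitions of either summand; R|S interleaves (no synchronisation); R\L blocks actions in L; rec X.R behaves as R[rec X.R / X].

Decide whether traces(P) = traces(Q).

trace-distinct — witness ⟨aba⟩

Reachable graph of P (6 states):
  s0 = b.(0 + 0) | a.b.0 | -a-> s1, -b-> s2
  s1 = b.(0 + 0) | b.0 | -b-> s3, -b-> s4
  s2 = (0 + 0) | a.b.0 | -a-> s3
  s3 = (0 + 0) | b.0 | -b-> s5
  s4 = b.(0 + 0) | 0 | -b-> s5
  s5 = (0 + 0) | 0 | (no moves)
Reachable graph of Q (9 states):
  t0 = b.(0 + 0 + a.0) | a.b.0 | -a-> t1, -b-> t2
  t1 = b.(0 + 0 + a.0) | b.0 | -b-> t3, -b-> t4
  t2 = (0 + 0 + a.0) | a.b.0 | -a-> t3, -a-> t5
  t3 = (0 + 0 + a.0) | b.0 | -a-> t6, -b-> t7
  t4 = b.(0 + 0 + a.0) | 0 | -b-> t7
  t5 = 0 | a.b.0 | -a-> t6
  t6 = 0 | b.0 | -b-> t8
  t7 = (0 + 0 + a.0) | 0 | -a-> t8
  t8 = 0 | 0 | (no moves)
Run σ = ⟨aba⟩ on Q: start {t0}
  [1] a ⇒ {t1}
  [2] b ⇒ {t3, t4}
  [3] a ⇒ {t6}
  Q completes σ.
Run σ = ⟨aba⟩ on P: start {s0}
  [1] a ⇒ {s1}
  [2] b ⇒ {s3, s4}
  [3] a ⇒ ∅ (P stuck)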